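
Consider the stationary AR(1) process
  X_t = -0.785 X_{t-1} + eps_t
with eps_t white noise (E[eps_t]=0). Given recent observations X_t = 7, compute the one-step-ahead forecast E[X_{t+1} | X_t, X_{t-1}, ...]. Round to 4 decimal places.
E[X_{t+1} \mid \mathcal F_t] = -5.4950

For an AR(p) model X_t = c + sum_i phi_i X_{t-i} + eps_t, the
one-step-ahead conditional mean is
  E[X_{t+1} | X_t, ...] = c + sum_i phi_i X_{t+1-i}.
Substitute known values:
  E[X_{t+1} | ...] = (-0.785) * (7)
                   = -5.4950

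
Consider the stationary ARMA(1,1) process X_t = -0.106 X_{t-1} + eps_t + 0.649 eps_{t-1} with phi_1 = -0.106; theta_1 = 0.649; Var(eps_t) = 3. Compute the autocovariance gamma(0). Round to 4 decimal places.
\gamma(0) = 3.8946

Multiply the model equation by X_{t-k} and take expectations. With theta_0 = psi_0 = 1 and psi_j the MA(infinity) weights, this gives
  gamma(k) - sum_i phi_i gamma(k-i) = c_k,
  c_k = sigma^2 * sum_{j=k..q} theta_j psi_{j-k}   (c_k = 0 for k > q),
using gamma(-m) = gamma(m).
psi-weights needed (psi_j = theta_j + sum_i phi_i psi_{j-i}):
  psi_1 = theta_1 + phi_1 = 0.649 + (-0.106) = 0.543
Right-hand sides:
  c_0 = sigma^2 (1 + theta_1 psi_1) = 3 * (1 + (0.649)(0.543)) = 3 * 1.352407 = 4.057221
  c_1 = sigma^2 theta_1 = 3 * (0.649) = 1.947
  c_2 = 0
Equations for k = 0 and k = 1 (AR order 1):
  gamma(0) = phi_1 gamma(1) + c_0
  gamma(1) = phi_1 gamma(0) + c_1
Substituting the second into the first: gamma(0) (1 - phi_1^2) = c_0 + phi_1 c_1, so
  gamma(0) = (c_0 + phi_1 c_1) / (1 - phi_1^2) = (4.057221 + (-0.106)(1.947)) / (1 - (-0.106)^2) = 3.850839 / 0.988764 = 3.894599.
Therefore gamma(0) = 3.8946 (to 4 decimal places).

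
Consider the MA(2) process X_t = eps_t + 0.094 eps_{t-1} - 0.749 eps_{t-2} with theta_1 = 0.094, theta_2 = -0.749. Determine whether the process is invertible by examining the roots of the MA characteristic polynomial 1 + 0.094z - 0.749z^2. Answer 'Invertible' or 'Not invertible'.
\text{Invertible}

The MA(q) characteristic polynomial is P(z) = 1 + 0.094z - 0.749z^2.
Invertibility requires all roots to lie outside the unit circle, i.e. |z| > 1 for every root.
Set 1 + (0.094) z + (-0.749) z^2 = 0, i.e. a z^2 + b z + c = 0 with a = -0.749, b = 0.094, c = 1.
Discriminant D = b^2 - 4ac = (0.094)^2 - 4*(-0.749)*1 = 0.008836 - (-2.996) = 3.004836.
D >= 0, so the roots are real: z = (-b +/- sqrt(D)) / (2a) = (-0.094 +/- 1.733446) / (-1.498).
  z_1 = (-0.094 + 1.733446) / (-1.498) = -1.0944,   |z_1| = 1.0944.
  z_2 = (-0.094 - 1.733446) / (-1.498) = 1.2199,   |z_2| = 1.2199.
Moduli of all roots: 1.0944, 1.2199.
All moduli strictly greater than 1? Yes.
Verdict: Invertible.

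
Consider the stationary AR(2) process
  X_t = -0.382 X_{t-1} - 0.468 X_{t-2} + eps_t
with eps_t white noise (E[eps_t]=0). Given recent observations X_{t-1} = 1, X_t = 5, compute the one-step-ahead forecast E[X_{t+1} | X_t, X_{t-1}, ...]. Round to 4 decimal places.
E[X_{t+1} \mid \mathcal F_t] = -2.3780

For an AR(p) model X_t = c + sum_i phi_i X_{t-i} + eps_t, the
one-step-ahead conditional mean is
  E[X_{t+1} | X_t, ...] = c + sum_i phi_i X_{t+1-i}.
Substitute known values:
  E[X_{t+1} | ...] = (-0.382) * (5) + (-0.468) * (1)
                   = -2.3780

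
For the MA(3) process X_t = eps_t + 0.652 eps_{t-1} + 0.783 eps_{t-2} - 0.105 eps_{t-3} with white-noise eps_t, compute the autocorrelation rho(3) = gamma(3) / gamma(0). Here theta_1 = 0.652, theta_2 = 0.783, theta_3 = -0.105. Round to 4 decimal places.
\rho(3) = -0.0512

For an MA(q) process with theta_0 = 1, the autocovariance is
  gamma(k) = sigma^2 * sum_{i=0..q-k} theta_i * theta_{i+k},
and rho(k) = gamma(k) / gamma(0). Sigma^2 cancels.
  numerator   = (1)*(-0.105) = -0.105.
  denominator = (1)^2 + (0.652)^2 + (0.783)^2 + (-0.105)^2 = 2.049218.
  rho(3) = -0.105 / 2.049218 = -0.0512.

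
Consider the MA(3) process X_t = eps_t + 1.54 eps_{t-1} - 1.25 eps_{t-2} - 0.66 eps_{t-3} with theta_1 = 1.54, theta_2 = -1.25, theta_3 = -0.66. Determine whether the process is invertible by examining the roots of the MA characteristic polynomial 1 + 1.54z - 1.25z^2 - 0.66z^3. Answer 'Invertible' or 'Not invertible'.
\text{Not invertible}

The MA(q) characteristic polynomial is P(z) = 1 + 1.54z - 1.25z^2 - 0.66z^3.
Invertibility requires all roots to lie outside the unit circle, i.e. |z| > 1 for every root.
Degree 3: look for a simple real root z0 first, then factor out (1 - z/z0) and solve the remaining quadratic.
Testing z0 = -0.5: P(-0.5) = 1 + (1.54)(-0.5) + (-1.25)(-0.5)^2 + (-0.66)(-0.5)^3
  = 1 + (-0.77) + (-0.3125) + (0.0825) = 0.  So z_0 = -0.5 is a root, |z_0| = 0.5.
Divide out the factor (1 + 2 z) = (1 - z/z0) (since 1/z0 = -2):
  P(z) = (1 + 2 z)(1 + (-0.46) z + (-0.33) z^2)
  [check: z-coef -0.46 - (-2) = 1.54; z^2-coef -0.33 - (-2)(-0.46) = -1.25; z^3-coef -(-2)(-0.33) = -0.66.]
Remaining roots from the quadratic factor 1 + (-0.46) z + (-0.33) z^2:
  Set 1 + (-0.46) z + (-0.33) z^2 = 0, i.e. a z^2 + b z + c = 0 with a = -0.33, b = -0.46, c = 1.
  Discriminant D = b^2 - 4ac = (-0.46)^2 - 4*(-0.33)*1 = 0.2116 - (-1.32) = 1.5316.
  D >= 0, so the roots are real: z = (-b +/- sqrt(D)) / (2a) = (0.46 +/- 1.237578) / (-0.66).
    z_1 = (0.46 + 1.237578) / (-0.66) = -2.5721,   |z_1| = 2.5721.
    z_2 = (0.46 - 1.237578) / (-0.66) = 1.1781,   |z_2| = 1.1781.
Moduli of all roots: 0.5000, 2.5721, 1.1781.
All moduli strictly greater than 1? No.
Verdict: Not invertible.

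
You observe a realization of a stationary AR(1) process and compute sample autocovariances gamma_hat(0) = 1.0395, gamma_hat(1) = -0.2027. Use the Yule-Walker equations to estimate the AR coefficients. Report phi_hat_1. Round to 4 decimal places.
\hat\phi_{1} = -0.1950

The Yule-Walker equations for an AR(p) process read, in matrix form,
  Gamma_p phi = r_p,   with   (Gamma_p)_{ij} = gamma(|i - j|),
                       (r_p)_i = gamma(i),   i,j = 1..p.
Substitute the sample gammas (Toeplitz matrix and right-hand side of size 1):
  Gamma_p = [[1.0395]]
  r_p     = [-0.2027]
With p = 1 this is the single equation gamma(0) phi_1 = gamma(1):
  phi_hat_1 = gamma(1) / gamma(0) = -0.2027 / 1.0395 = -0.1950.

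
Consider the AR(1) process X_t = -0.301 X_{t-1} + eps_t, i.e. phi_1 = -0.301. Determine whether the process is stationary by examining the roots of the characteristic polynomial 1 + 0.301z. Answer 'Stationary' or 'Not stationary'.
\text{Stationary}

The AR(p) characteristic polynomial is P(z) = 1 + 0.301z.
Stationarity requires all roots to lie outside the unit circle, i.e. |z| > 1 for every root.
This is linear in z: 1 + (0.301) z = 0  =>  z = -1/(0.301) = -3.322259,  |z| = 3.322259.
Moduli of all roots: 3.3223.
All moduli strictly greater than 1? Yes.
Verdict: Stationary.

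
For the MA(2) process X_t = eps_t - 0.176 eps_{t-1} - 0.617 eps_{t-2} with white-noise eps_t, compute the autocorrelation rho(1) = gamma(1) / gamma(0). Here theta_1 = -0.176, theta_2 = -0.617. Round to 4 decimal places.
\rho(1) = -0.0478

For an MA(q) process with theta_0 = 1, the autocovariance is
  gamma(k) = sigma^2 * sum_{i=0..q-k} theta_i * theta_{i+k},
and rho(k) = gamma(k) / gamma(0). Sigma^2 cancels.
  numerator   = (1)*(-0.176) + (-0.176)*(-0.617) = -0.067408.
  denominator = (1)^2 + (-0.176)^2 + (-0.617)^2 = 1.411665.
  rho(1) = -0.067408 / 1.411665 = -0.0478.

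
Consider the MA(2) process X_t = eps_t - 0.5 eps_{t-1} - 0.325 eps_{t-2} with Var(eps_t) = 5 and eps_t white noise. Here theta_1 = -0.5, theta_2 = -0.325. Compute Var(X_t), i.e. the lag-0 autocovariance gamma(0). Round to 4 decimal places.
\gamma(0) = 6.7781

For an MA(q) process X_t = eps_t + sum_i theta_i eps_{t-i} with
Var(eps_t) = sigma^2, the variance is
  gamma(0) = sigma^2 * (1 + sum_i theta_i^2).
  sum_i theta_i^2 = (-0.5)^2 + (-0.325)^2 = 0.25 + 0.105625 = 0.355625.
  gamma(0) = 5 * (1 + 0.355625) = 5 * 1.355625 = 6.778125, which rounds to 6.7781.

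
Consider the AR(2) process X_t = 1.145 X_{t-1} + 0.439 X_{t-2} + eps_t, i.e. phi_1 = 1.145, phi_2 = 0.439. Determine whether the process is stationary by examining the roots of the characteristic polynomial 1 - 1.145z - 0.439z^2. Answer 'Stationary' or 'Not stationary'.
\text{Not stationary}

The AR(p) characteristic polynomial is P(z) = 1 - 1.145z - 0.439z^2.
Stationarity requires all roots to lie outside the unit circle, i.e. |z| > 1 for every root.
Set 1 + (-1.145) z + (-0.439) z^2 = 0, i.e. a z^2 + b z + c = 0 with a = -0.439, b = -1.145, c = 1.
Discriminant D = b^2 - 4ac = (-1.145)^2 - 4*(-0.439)*1 = 1.311025 - (-1.756) = 3.067025.
D >= 0, so the roots are real: z = (-b +/- sqrt(D)) / (2a) = (1.145 +/- 1.751292) / (-0.878).
  z_1 = (1.145 + 1.751292) / (-0.878) = -3.2987,   |z_1| = 3.2987.
  z_2 = (1.145 - 1.751292) / (-0.878) = 0.6905,   |z_2| = 0.6905.
Moduli of all roots: 3.2987, 0.6905.
All moduli strictly greater than 1? No.
Verdict: Not stationary.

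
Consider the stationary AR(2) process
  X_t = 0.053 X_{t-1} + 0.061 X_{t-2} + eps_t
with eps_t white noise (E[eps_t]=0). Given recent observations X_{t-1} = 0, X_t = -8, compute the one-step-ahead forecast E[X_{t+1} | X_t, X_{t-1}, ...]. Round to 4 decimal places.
E[X_{t+1} \mid \mathcal F_t] = -0.4240

For an AR(p) model X_t = c + sum_i phi_i X_{t-i} + eps_t, the
one-step-ahead conditional mean is
  E[X_{t+1} | X_t, ...] = c + sum_i phi_i X_{t+1-i}.
Substitute known values:
  E[X_{t+1} | ...] = (0.053) * (-8) + (0.061) * (0)
                   = -0.4240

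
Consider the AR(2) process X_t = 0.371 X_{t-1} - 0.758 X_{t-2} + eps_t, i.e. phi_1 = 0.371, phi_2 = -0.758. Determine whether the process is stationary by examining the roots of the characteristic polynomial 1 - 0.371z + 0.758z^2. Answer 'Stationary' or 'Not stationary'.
\text{Stationary}

The AR(p) characteristic polynomial is P(z) = 1 - 0.371z + 0.758z^2.
Stationarity requires all roots to lie outside the unit circle, i.e. |z| > 1 for every root.
Set 1 + (-0.371) z + (0.758) z^2 = 0, i.e. a z^2 + b z + c = 0 with a = 0.758, b = -0.371, c = 1.
Discriminant D = b^2 - 4ac = (-0.371)^2 - 4*(0.758)*1 = 0.137641 - (3.032) = -2.894359.
D < 0, so the roots are the complex-conjugate pair z = (-b +/- i sqrt(-D)) / (2a) = 0.2447 +/- 1.1222i.
For a conjugate pair |z|^2 = z * conj(z) = (product of roots) = c/a = 1/(0.758) = 1.319261, so |z| = sqrt(1.319261) = 1.1486 for both roots.
Moduli of all roots: 1.1486, 1.1486.
All moduli strictly greater than 1? Yes.
Verdict: Stationary.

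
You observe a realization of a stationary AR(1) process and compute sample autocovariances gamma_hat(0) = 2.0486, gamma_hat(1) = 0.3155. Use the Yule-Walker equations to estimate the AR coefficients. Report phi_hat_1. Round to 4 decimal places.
\hat\phi_{1} = 0.1540

The Yule-Walker equations for an AR(p) process read, in matrix form,
  Gamma_p phi = r_p,   with   (Gamma_p)_{ij} = gamma(|i - j|),
                       (r_p)_i = gamma(i),   i,j = 1..p.
Substitute the sample gammas (Toeplitz matrix and right-hand side of size 1):
  Gamma_p = [[2.0486]]
  r_p     = [0.3155]
With p = 1 this is the single equation gamma(0) phi_1 = gamma(1):
  phi_hat_1 = gamma(1) / gamma(0) = 0.3155 / 2.0486 = 0.1540.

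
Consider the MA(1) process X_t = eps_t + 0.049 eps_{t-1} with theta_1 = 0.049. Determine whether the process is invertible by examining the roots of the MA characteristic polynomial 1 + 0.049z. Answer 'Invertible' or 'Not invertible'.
\text{Invertible}

The MA(q) characteristic polynomial is P(z) = 1 + 0.049z.
Invertibility requires all roots to lie outside the unit circle, i.e. |z| > 1 for every root.
This is linear in z: 1 + (0.049) z = 0  =>  z = -1/(0.049) = -20.408163,  |z| = 20.408163.
Moduli of all roots: 20.4082.
All moduli strictly greater than 1? Yes.
Verdict: Invertible.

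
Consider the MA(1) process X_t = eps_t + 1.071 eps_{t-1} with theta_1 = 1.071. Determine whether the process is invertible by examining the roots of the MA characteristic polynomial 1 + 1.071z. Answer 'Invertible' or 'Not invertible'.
\text{Not invertible}

The MA(q) characteristic polynomial is P(z) = 1 + 1.071z.
Invertibility requires all roots to lie outside the unit circle, i.e. |z| > 1 for every root.
This is linear in z: 1 + (1.071) z = 0  =>  z = -1/(1.071) = -0.933707,  |z| = 0.933707.
Moduli of all roots: 0.9337.
All moduli strictly greater than 1? No.
Verdict: Not invertible.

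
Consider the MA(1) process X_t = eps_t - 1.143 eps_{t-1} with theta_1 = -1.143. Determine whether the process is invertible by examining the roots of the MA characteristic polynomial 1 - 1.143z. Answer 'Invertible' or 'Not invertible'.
\text{Not invertible}

The MA(q) characteristic polynomial is P(z) = 1 - 1.143z.
Invertibility requires all roots to lie outside the unit circle, i.e. |z| > 1 for every root.
This is linear in z: 1 + (-1.143) z = 0  =>  z = -1/(-1.143) = 0.874891,  |z| = 0.874891.
Moduli of all roots: 0.8749.
All moduli strictly greater than 1? No.
Verdict: Not invertible.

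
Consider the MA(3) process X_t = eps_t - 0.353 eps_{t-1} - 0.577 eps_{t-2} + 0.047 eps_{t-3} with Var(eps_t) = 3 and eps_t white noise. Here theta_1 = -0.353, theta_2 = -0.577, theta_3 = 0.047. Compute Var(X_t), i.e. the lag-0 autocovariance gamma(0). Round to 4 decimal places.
\gamma(0) = 4.3792

For an MA(q) process X_t = eps_t + sum_i theta_i eps_{t-i} with
Var(eps_t) = sigma^2, the variance is
  gamma(0) = sigma^2 * (1 + sum_i theta_i^2).
  sum_i theta_i^2 = (-0.353)^2 + (-0.577)^2 + (0.047)^2 = 0.124609 + 0.332929 + 0.002209 = 0.459747.
  gamma(0) = 3 * (1 + 0.459747) = 3 * 1.459747 = 4.379241, which rounds to 4.3792.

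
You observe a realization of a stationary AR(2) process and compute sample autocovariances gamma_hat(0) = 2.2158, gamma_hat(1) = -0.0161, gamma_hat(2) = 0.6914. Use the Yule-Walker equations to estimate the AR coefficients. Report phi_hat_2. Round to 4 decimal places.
\hat\phi_{2} = 0.3120

The Yule-Walker equations for an AR(p) process read, in matrix form,
  Gamma_p phi = r_p,   with   (Gamma_p)_{ij} = gamma(|i - j|),
                       (r_p)_i = gamma(i),   i,j = 1..p.
Substitute the sample gammas (Toeplitz matrix and right-hand side of size 2):
  Gamma_p = [[2.2158, -0.0161], [-0.0161, 2.2158]]
  r_p     = [-0.0161, 0.6914]
Written out:
  2.2158 phi_1 - 0.0161 phi_2 = -0.0161
  -0.0161 phi_1 + 2.2158 phi_2 = 0.6914
Solve by Cramer's rule:
  det = gamma(0)^2 - gamma(1)^2 = (2.2158)^2 - (-0.0161)^2 = 4.90976964 - 0.00025921 = 4.90951043
  phi_hat_1 = [gamma(1) gamma(0) - gamma(1) gamma(2)] / det = [(-0.0161)(2.2158) - (-0.0161)(0.6914)] / 4.90951043 = -0.02454284 / 4.90951043 = -0.005
  phi_hat_2 = [gamma(0) gamma(2) - gamma(1)^2] / det = [(2.2158)(0.6914) - (-0.0161)^2] / 4.90951043 = 1.53174491 / 4.90951043 = 0.312
So phi_hat = [-0.0050, 0.3120].
Therefore phi_hat_2 = 0.3120.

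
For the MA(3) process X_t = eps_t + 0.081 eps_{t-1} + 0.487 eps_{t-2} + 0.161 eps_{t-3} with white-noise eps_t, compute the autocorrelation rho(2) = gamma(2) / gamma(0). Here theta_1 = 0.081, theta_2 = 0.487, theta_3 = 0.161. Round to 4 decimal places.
\rho(2) = 0.3938

For an MA(q) process with theta_0 = 1, the autocovariance is
  gamma(k) = sigma^2 * sum_{i=0..q-k} theta_i * theta_{i+k},
and rho(k) = gamma(k) / gamma(0). Sigma^2 cancels.
  numerator   = (1)*(0.487) + (0.081)*(0.161) = 0.500041.
  denominator = (1)^2 + (0.081)^2 + (0.487)^2 + (0.161)^2 = 1.269651.
  rho(2) = 0.500041 / 1.269651 = 0.3938.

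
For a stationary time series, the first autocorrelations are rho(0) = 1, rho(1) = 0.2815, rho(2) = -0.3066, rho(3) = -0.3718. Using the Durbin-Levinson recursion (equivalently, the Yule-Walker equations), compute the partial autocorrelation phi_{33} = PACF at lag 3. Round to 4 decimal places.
\phi_{33} = -0.1731

The PACF at lag k is phi_{kk}, the last component of the solution
to the Yule-Walker system G_k phi = r_k where
  (G_k)_{ij} = rho(|i - j|), (r_k)_i = rho(i), i,j = 1..k.
Equivalently, Durbin-Levinson gives phi_{kk} iteratively:
  phi_{11} = rho(1)
  phi_{kk} = [rho(k) - sum_{j=1..k-1} phi_{k-1,j} rho(k-j)]
            / [1 - sum_{j=1..k-1} phi_{k-1,j} rho(j)],
  phi_{k,j} = phi_{k-1,j} - phi_{kk} phi_{k-1,k-j},  j = 1..k-1.
Step k = 1:
  phi_11 = rho(1) = 0.2815.
Step k = 2:
  phi_22 = [rho(2) - phi_11 rho(1)] / [1 - phi_11 rho(1)] = [-0.3066 - (0.2815)(0.2815)] / [1 - (0.2815)(0.2815)]
         = -0.38584225 / 0.92075775 = -0.419049.
  Update: phi_21 = phi_11 - phi_22 phi_11 = 0.2815 - (-0.419049)(0.2815) = 0.399462.
Step k = 3:
  phi_33 = [rho(3) - phi_21 rho(2) - phi_22 rho(1)] / [1 - phi_21 rho(1) - phi_22 rho(2)]
    numerator   = -0.3718 - (0.399462)(-0.3066) - (-0.419049)(0.2815) = -0.13136271
    denominator = 1 - (0.399462)(0.2815) - (-0.419049)(-0.3066) = 0.75907109
  phi_33 = -0.13136271 / 0.75907109 = -0.1731.
Therefore phi_{33} = -0.1731.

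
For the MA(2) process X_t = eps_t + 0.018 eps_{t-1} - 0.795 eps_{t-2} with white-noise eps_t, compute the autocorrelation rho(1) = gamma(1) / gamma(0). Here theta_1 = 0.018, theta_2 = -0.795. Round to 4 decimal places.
\rho(1) = 0.0023

For an MA(q) process with theta_0 = 1, the autocovariance is
  gamma(k) = sigma^2 * sum_{i=0..q-k} theta_i * theta_{i+k},
and rho(k) = gamma(k) / gamma(0). Sigma^2 cancels.
  numerator   = (1)*(0.018) + (0.018)*(-0.795) = 0.00369.
  denominator = (1)^2 + (0.018)^2 + (-0.795)^2 = 1.632349.
  rho(1) = 0.00369 / 1.632349 = 0.0023.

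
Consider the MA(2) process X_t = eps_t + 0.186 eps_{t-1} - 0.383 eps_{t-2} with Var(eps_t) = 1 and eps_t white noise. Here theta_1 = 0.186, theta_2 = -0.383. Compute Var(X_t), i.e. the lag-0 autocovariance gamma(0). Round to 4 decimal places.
\gamma(0) = 1.1813

For an MA(q) process X_t = eps_t + sum_i theta_i eps_{t-i} with
Var(eps_t) = sigma^2, the variance is
  gamma(0) = sigma^2 * (1 + sum_i theta_i^2).
  sum_i theta_i^2 = (0.186)^2 + (-0.383)^2 = 0.034596 + 0.146689 = 0.181285.
  gamma(0) = 1 * (1 + 0.181285) = 1 * 1.181285 = 1.181285, which rounds to 1.1813.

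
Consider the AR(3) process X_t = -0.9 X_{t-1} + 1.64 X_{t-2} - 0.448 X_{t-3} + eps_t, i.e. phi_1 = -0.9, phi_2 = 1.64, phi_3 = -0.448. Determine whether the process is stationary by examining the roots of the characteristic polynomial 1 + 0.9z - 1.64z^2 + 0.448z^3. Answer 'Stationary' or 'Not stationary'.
\text{Not stationary}

The AR(p) characteristic polynomial is P(z) = 1 + 0.9z - 1.64z^2 + 0.448z^3.
Stationarity requires all roots to lie outside the unit circle, i.e. |z| > 1 for every root.
Degree 3: look for a simple real root z0 first, then factor out (1 - z/z0) and solve the remaining quadratic.
Testing z0 = 2.5: P(2.5) = 1 + (0.9)(2.5) + (-1.64)(2.5)^2 + (0.448)(2.5)^3
  = 1 + (2.25) + (-10.25) + (7) = 0.  So z_0 = 2.5 is a root, |z_0| = 2.5.
Divide out the factor (1 - 0.4 z) = (1 - z/z0) (since 1/z0 = 0.4):
  P(z) = (1 - 0.4 z)(1 + (1.3) z + (-1.12) z^2)
  [check: z-coef 1.3 - (0.4) = 0.9; z^2-coef -1.12 - (0.4)(1.3) = -1.64; z^3-coef -(0.4)(-1.12) = 0.448.]
Remaining roots from the quadratic factor 1 + (1.3) z + (-1.12) z^2:
  Set 1 + (1.3) z + (-1.12) z^2 = 0, i.e. a z^2 + b z + c = 0 with a = -1.12, b = 1.3, c = 1.
  Discriminant D = b^2 - 4ac = (1.3)^2 - 4*(-1.12)*1 = 1.69 - (-4.48) = 6.17.
  D >= 0, so the roots are real: z = (-b +/- sqrt(D)) / (2a) = (-1.3 +/- 2.483948) / (-2.24).
    z_1 = (-1.3 + 2.483948) / (-2.24) = -0.5285,   |z_1| = 0.5285.
    z_2 = (-1.3 - 2.483948) / (-2.24) = 1.6893,   |z_2| = 1.6893.
Moduli of all roots: 2.5000, 0.5285, 1.6893.
All moduli strictly greater than 1? No.
Verdict: Not stationary.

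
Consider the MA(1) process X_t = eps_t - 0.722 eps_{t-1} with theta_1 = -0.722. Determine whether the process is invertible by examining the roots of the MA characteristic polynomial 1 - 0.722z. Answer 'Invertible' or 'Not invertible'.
\text{Invertible}

The MA(q) characteristic polynomial is P(z) = 1 - 0.722z.
Invertibility requires all roots to lie outside the unit circle, i.e. |z| > 1 for every root.
This is linear in z: 1 + (-0.722) z = 0  =>  z = -1/(-0.722) = 1.385042,  |z| = 1.385042.
Moduli of all roots: 1.3850.
All moduli strictly greater than 1? Yes.
Verdict: Invertible.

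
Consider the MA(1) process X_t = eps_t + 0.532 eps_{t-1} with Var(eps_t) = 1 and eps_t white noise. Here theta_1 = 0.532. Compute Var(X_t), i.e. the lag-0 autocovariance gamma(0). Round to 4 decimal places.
\gamma(0) = 1.2830

For an MA(q) process X_t = eps_t + sum_i theta_i eps_{t-i} with
Var(eps_t) = sigma^2, the variance is
  gamma(0) = sigma^2 * (1 + sum_i theta_i^2).
  sum_i theta_i^2 = (0.532)^2 = 0.283024.
  gamma(0) = 1 * (1 + 0.283024) = 1 * 1.283024 = 1.283024, which rounds to 1.2830.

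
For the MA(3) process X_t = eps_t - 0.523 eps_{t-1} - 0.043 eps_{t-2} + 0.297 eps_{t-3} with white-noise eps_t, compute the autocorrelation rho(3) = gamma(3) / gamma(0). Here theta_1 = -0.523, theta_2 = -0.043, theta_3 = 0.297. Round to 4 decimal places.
\rho(3) = 0.2178

For an MA(q) process with theta_0 = 1, the autocovariance is
  gamma(k) = sigma^2 * sum_{i=0..q-k} theta_i * theta_{i+k},
and rho(k) = gamma(k) / gamma(0). Sigma^2 cancels.
  numerator   = (1)*(0.297) = 0.297.
  denominator = (1)^2 + (-0.523)^2 + (-0.043)^2 + (0.297)^2 = 1.363587.
  rho(3) = 0.297 / 1.363587 = 0.2178.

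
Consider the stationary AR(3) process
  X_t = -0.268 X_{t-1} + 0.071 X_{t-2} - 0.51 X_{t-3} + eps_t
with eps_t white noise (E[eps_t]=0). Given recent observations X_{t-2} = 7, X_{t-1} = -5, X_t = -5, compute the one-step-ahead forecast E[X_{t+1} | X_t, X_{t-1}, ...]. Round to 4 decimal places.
E[X_{t+1} \mid \mathcal F_t] = -2.5850

For an AR(p) model X_t = c + sum_i phi_i X_{t-i} + eps_t, the
one-step-ahead conditional mean is
  E[X_{t+1} | X_t, ...] = c + sum_i phi_i X_{t+1-i}.
Substitute known values:
  E[X_{t+1} | ...] = (-0.268) * (-5) + (0.071) * (-5) + (-0.51) * (7)
                   = -2.5850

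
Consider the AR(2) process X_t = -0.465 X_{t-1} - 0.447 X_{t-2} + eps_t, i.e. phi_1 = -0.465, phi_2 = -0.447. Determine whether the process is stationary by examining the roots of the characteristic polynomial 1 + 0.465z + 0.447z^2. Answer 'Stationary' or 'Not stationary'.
\text{Stationary}

The AR(p) characteristic polynomial is P(z) = 1 + 0.465z + 0.447z^2.
Stationarity requires all roots to lie outside the unit circle, i.e. |z| > 1 for every root.
Set 1 + (0.465) z + (0.447) z^2 = 0, i.e. a z^2 + b z + c = 0 with a = 0.447, b = 0.465, c = 1.
Discriminant D = b^2 - 4ac = (0.465)^2 - 4*(0.447)*1 = 0.216225 - (1.788) = -1.571775.
D < 0, so the roots are the complex-conjugate pair z = (-b +/- i sqrt(-D)) / (2a) = -0.5201 +/- 1.4024i.
For a conjugate pair |z|^2 = z * conj(z) = (product of roots) = c/a = 1/(0.447) = 2.237136, so |z| = sqrt(2.237136) = 1.4957 for both roots.
Moduli of all roots: 1.4957, 1.4957.
All moduli strictly greater than 1? Yes.
Verdict: Stationary.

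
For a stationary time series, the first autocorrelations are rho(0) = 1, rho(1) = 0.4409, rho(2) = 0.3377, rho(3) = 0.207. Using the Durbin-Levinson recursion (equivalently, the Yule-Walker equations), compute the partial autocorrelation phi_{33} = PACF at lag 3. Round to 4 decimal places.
\phi_{33} = 0.0079

The PACF at lag k is phi_{kk}, the last component of the solution
to the Yule-Walker system G_k phi = r_k where
  (G_k)_{ij} = rho(|i - j|), (r_k)_i = rho(i), i,j = 1..k.
Equivalently, Durbin-Levinson gives phi_{kk} iteratively:
  phi_{11} = rho(1)
  phi_{kk} = [rho(k) - sum_{j=1..k-1} phi_{k-1,j} rho(k-j)]
            / [1 - sum_{j=1..k-1} phi_{k-1,j} rho(j)],
  phi_{k,j} = phi_{k-1,j} - phi_{kk} phi_{k-1,k-j},  j = 1..k-1.
Step k = 1:
  phi_11 = rho(1) = 0.4409.
Step k = 2:
  phi_22 = [rho(2) - phi_11 rho(1)] / [1 - phi_11 rho(1)] = [0.3377 - (0.4409)(0.4409)] / [1 - (0.4409)(0.4409)]
         = 0.14330719 / 0.80560719 = 0.177887.
  Update: phi_21 = phi_11 - phi_22 phi_11 = 0.4409 - (0.177887)(0.4409) = 0.36247.
Step k = 3:
  phi_33 = [rho(3) - phi_21 rho(2) - phi_22 rho(1)] / [1 - phi_21 rho(1) - phi_22 rho(2)]
    numerator   = 0.207 - (0.36247)(0.3377) - (0.177887)(0.4409) = 0.00616358
    denominator = 1 - (0.36247)(0.4409) - (0.177887)(0.3377) = 0.78011468
  phi_33 = 0.00616358 / 0.78011468 = 0.0079.
Therefore phi_{33} = 0.0079.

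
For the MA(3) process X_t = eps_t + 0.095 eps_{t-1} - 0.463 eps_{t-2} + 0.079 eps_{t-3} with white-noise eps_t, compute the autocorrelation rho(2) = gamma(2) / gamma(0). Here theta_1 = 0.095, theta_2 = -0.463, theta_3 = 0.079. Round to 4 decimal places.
\rho(2) = -0.3704

For an MA(q) process with theta_0 = 1, the autocovariance is
  gamma(k) = sigma^2 * sum_{i=0..q-k} theta_i * theta_{i+k},
and rho(k) = gamma(k) / gamma(0). Sigma^2 cancels.
  numerator   = (1)*(-0.463) + (0.095)*(0.079) = -0.455495.
  denominator = (1)^2 + (0.095)^2 + (-0.463)^2 + (0.079)^2 = 1.229635.
  rho(2) = -0.455495 / 1.229635 = -0.3704.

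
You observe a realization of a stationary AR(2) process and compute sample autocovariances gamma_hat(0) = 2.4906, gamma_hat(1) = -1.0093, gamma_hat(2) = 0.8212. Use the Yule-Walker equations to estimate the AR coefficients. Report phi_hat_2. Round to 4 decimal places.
\hat\phi_{2} = 0.1980

The Yule-Walker equations for an AR(p) process read, in matrix form,
  Gamma_p phi = r_p,   with   (Gamma_p)_{ij} = gamma(|i - j|),
                       (r_p)_i = gamma(i),   i,j = 1..p.
Substitute the sample gammas (Toeplitz matrix and right-hand side of size 2):
  Gamma_p = [[2.4906, -1.0093], [-1.0093, 2.4906]]
  r_p     = [-1.0093, 0.8212]
Written out:
  2.4906 phi_1 - 1.0093 phi_2 = -1.0093
  -1.0093 phi_1 + 2.4906 phi_2 = 0.8212
Solve by Cramer's rule:
  det = gamma(0)^2 - gamma(1)^2 = (2.4906)^2 - (-1.0093)^2 = 6.20308836 - 1.01868649 = 5.18440187
  phi_hat_1 = [gamma(1) gamma(0) - gamma(1) gamma(2)] / det = [(-1.0093)(2.4906) - (-1.0093)(0.8212)] / 5.18440187 = -1.68492542 / 5.18440187 = -0.325
  phi_hat_2 = [gamma(0) gamma(2) - gamma(1)^2] / det = [(2.4906)(0.8212) - (-1.0093)^2] / 5.18440187 = 1.02659423 / 5.18440187 = 0.198
So phi_hat = [-0.3250, 0.1980].
Therefore phi_hat_2 = 0.1980.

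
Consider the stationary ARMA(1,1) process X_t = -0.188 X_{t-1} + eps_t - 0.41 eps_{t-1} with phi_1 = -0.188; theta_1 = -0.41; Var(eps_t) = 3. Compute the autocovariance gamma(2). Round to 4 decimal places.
\gamma(2) = 0.3766

Multiply the model equation by X_{t-k} and take expectations. With theta_0 = psi_0 = 1 and psi_j the MA(infinity) weights, this gives
  gamma(k) - sum_i phi_i gamma(k-i) = c_k,
  c_k = sigma^2 * sum_{j=k..q} theta_j psi_{j-k}   (c_k = 0 for k > q),
using gamma(-m) = gamma(m).
psi-weights needed (psi_j = theta_j + sum_i phi_i psi_{j-i}):
  psi_1 = theta_1 + phi_1 = -0.41 + (-0.188) = -0.598
Right-hand sides:
  c_0 = sigma^2 (1 + theta_1 psi_1) = 3 * (1 + (-0.41)(-0.598)) = 3 * 1.24518 = 3.73554
  c_1 = sigma^2 theta_1 = 3 * (-0.41) = -1.23
  c_2 = 0
Equations for k = 0 and k = 1 (AR order 1):
  gamma(0) = phi_1 gamma(1) + c_0
  gamma(1) = phi_1 gamma(0) + c_1
Substituting the second into the first: gamma(0) (1 - phi_1^2) = c_0 + phi_1 c_1, so
  gamma(0) = (c_0 + phi_1 c_1) / (1 - phi_1^2) = (3.73554 + (-0.188)(-1.23)) / (1 - (-0.188)^2) = 3.96678 / 0.964656 = 4.112119.
  gamma(1) = phi_1 gamma(0) + c_1 = (-0.188)(4.112119) + (-1.23) = -2.003078.
For k = 2 (> q): gamma(2) = phi_1 gamma(1) = (-0.188)(-2.003078) = 0.376579.
Therefore gamma(2) = 0.3766 (to 4 decimal places).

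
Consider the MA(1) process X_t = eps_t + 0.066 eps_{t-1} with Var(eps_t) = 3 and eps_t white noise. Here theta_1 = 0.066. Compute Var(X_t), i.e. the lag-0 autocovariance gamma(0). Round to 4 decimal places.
\gamma(0) = 3.0131

For an MA(q) process X_t = eps_t + sum_i theta_i eps_{t-i} with
Var(eps_t) = sigma^2, the variance is
  gamma(0) = sigma^2 * (1 + sum_i theta_i^2).
  sum_i theta_i^2 = (0.066)^2 = 0.004356.
  gamma(0) = 3 * (1 + 0.004356) = 3 * 1.004356 = 3.013068, which rounds to 3.0131.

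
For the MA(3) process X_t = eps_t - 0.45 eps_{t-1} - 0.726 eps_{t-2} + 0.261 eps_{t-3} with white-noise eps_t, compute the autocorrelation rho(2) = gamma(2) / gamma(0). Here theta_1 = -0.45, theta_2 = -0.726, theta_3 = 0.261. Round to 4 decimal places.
\rho(2) = -0.4692

For an MA(q) process with theta_0 = 1, the autocovariance is
  gamma(k) = sigma^2 * sum_{i=0..q-k} theta_i * theta_{i+k},
and rho(k) = gamma(k) / gamma(0). Sigma^2 cancels.
  numerator   = (1)*(-0.726) + (-0.45)*(0.261) = -0.84345.
  denominator = (1)^2 + (-0.45)^2 + (-0.726)^2 + (0.261)^2 = 1.797697.
  rho(2) = -0.84345 / 1.797697 = -0.4692.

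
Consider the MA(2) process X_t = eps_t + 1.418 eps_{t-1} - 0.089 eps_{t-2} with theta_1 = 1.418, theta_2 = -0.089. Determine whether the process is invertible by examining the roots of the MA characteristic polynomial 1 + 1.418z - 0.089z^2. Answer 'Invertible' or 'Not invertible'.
\text{Not invertible}

The MA(q) characteristic polynomial is P(z) = 1 + 1.418z - 0.089z^2.
Invertibility requires all roots to lie outside the unit circle, i.e. |z| > 1 for every root.
Set 1 + (1.418) z + (-0.089) z^2 = 0, i.e. a z^2 + b z + c = 0 with a = -0.089, b = 1.418, c = 1.
Discriminant D = b^2 - 4ac = (1.418)^2 - 4*(-0.089)*1 = 2.010724 - (-0.356) = 2.366724.
D >= 0, so the roots are real: z = (-b +/- sqrt(D)) / (2a) = (-1.418 +/- 1.538416) / (-0.178).
  z_1 = (-1.418 + 1.538416) / (-0.178) = -0.6765,   |z_1| = 0.6765.
  z_2 = (-1.418 - 1.538416) / (-0.178) = 16.6091,   |z_2| = 16.6091.
Moduli of all roots: 0.6765, 16.6091.
All moduli strictly greater than 1? No.
Verdict: Not invertible.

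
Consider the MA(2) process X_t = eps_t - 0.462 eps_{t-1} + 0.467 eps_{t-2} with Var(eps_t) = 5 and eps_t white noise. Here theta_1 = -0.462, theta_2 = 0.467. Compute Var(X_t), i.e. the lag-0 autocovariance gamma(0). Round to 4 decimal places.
\gamma(0) = 7.1577

For an MA(q) process X_t = eps_t + sum_i theta_i eps_{t-i} with
Var(eps_t) = sigma^2, the variance is
  gamma(0) = sigma^2 * (1 + sum_i theta_i^2).
  sum_i theta_i^2 = (-0.462)^2 + (0.467)^2 = 0.213444 + 0.218089 = 0.431533.
  gamma(0) = 5 * (1 + 0.431533) = 5 * 1.431533 = 7.157665, which rounds to 7.1577.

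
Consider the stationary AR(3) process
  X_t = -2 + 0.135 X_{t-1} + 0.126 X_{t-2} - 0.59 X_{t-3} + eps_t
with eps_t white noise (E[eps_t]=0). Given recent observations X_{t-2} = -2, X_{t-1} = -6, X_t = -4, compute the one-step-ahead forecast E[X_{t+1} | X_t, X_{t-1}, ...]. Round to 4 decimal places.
E[X_{t+1} \mid \mathcal F_t] = -2.1160

For an AR(p) model X_t = c + sum_i phi_i X_{t-i} + eps_t, the
one-step-ahead conditional mean is
  E[X_{t+1} | X_t, ...] = c + sum_i phi_i X_{t+1-i}.
Substitute known values:
  E[X_{t+1} | ...] = -2 + (0.135) * (-4) + (0.126) * (-6) + (-0.59) * (-2)
                   = -2.1160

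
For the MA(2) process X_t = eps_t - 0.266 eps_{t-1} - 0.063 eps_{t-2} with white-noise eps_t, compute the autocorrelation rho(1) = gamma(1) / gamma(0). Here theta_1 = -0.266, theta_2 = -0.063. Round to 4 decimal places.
\rho(1) = -0.2319

For an MA(q) process with theta_0 = 1, the autocovariance is
  gamma(k) = sigma^2 * sum_{i=0..q-k} theta_i * theta_{i+k},
and rho(k) = gamma(k) / gamma(0). Sigma^2 cancels.
  numerator   = (1)*(-0.266) + (-0.266)*(-0.063) = -0.249242.
  denominator = (1)^2 + (-0.266)^2 + (-0.063)^2 = 1.074725.
  rho(1) = -0.249242 / 1.074725 = -0.2319.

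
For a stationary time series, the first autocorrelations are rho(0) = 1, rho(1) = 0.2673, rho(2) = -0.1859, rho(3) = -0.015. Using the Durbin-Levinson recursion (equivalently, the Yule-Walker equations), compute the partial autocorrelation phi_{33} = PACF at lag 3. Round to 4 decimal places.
\phi_{33} = 0.1430

The PACF at lag k is phi_{kk}, the last component of the solution
to the Yule-Walker system G_k phi = r_k where
  (G_k)_{ij} = rho(|i - j|), (r_k)_i = rho(i), i,j = 1..k.
Equivalently, Durbin-Levinson gives phi_{kk} iteratively:
  phi_{11} = rho(1)
  phi_{kk} = [rho(k) - sum_{j=1..k-1} phi_{k-1,j} rho(k-j)]
            / [1 - sum_{j=1..k-1} phi_{k-1,j} rho(j)],
  phi_{k,j} = phi_{k-1,j} - phi_{kk} phi_{k-1,k-j},  j = 1..k-1.
Step k = 1:
  phi_11 = rho(1) = 0.2673.
Step k = 2:
  phi_22 = [rho(2) - phi_11 rho(1)] / [1 - phi_11 rho(1)] = [-0.1859 - (0.2673)(0.2673)] / [1 - (0.2673)(0.2673)]
         = -0.25734929 / 0.92855071 = -0.277152.
  Update: phi_21 = phi_11 - phi_22 phi_11 = 0.2673 - (-0.277152)(0.2673) = 0.341383.
Step k = 3:
  phi_33 = [rho(3) - phi_21 rho(2) - phi_22 rho(1)] / [1 - phi_21 rho(1) - phi_22 rho(2)]
    numerator   = -0.015 - (0.341383)(-0.1859) - (-0.277152)(0.2673) = 0.12254564
    denominator = 1 - (0.341383)(0.2673) - (-0.277152)(-0.1859) = 0.85722595
  phi_33 = 0.12254564 / 0.85722595 = 0.143.
Therefore phi_{33} = 0.1430.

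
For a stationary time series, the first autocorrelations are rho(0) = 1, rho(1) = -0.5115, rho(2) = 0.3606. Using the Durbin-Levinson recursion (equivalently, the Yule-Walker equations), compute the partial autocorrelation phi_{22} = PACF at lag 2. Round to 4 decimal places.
\phi_{22} = 0.1340

The PACF at lag k is phi_{kk}, the last component of the solution
to the Yule-Walker system G_k phi = r_k where
  (G_k)_{ij} = rho(|i - j|), (r_k)_i = rho(i), i,j = 1..k.
Equivalently, Durbin-Levinson gives phi_{kk} iteratively:
  phi_{11} = rho(1)
  phi_{kk} = [rho(k) - sum_{j=1..k-1} phi_{k-1,j} rho(k-j)]
            / [1 - sum_{j=1..k-1} phi_{k-1,j} rho(j)],
  phi_{k,j} = phi_{k-1,j} - phi_{kk} phi_{k-1,k-j},  j = 1..k-1.
Step k = 1:
  phi_11 = rho(1) = -0.5115.
Step k = 2:
  phi_22 = [rho(2) - phi_11 rho(1)] / [1 - phi_11 rho(1)] = [0.3606 - (-0.5115)(-0.5115)] / [1 - (-0.5115)(-0.5115)]
         = 0.09896775 / 0.73836775 = 0.134.
Therefore phi_{22} = 0.1340.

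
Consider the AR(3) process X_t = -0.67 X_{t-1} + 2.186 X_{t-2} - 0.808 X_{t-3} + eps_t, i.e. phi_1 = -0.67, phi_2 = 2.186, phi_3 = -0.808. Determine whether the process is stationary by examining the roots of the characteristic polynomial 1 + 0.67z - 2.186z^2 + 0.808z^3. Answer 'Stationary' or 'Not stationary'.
\text{Not stationary}

The AR(p) characteristic polynomial is P(z) = 1 + 0.67z - 2.186z^2 + 0.808z^3.
Stationarity requires all roots to lie outside the unit circle, i.e. |z| > 1 for every root.
Degree 3: look for a simple real root z0 first, then factor out (1 - z/z0) and solve the remaining quadratic.
Testing z0 = 1.25: P(1.25) = 1 + (0.67)(1.25) + (-2.186)(1.25)^2 + (0.808)(1.25)^3
  = 1 + (0.8375) + (-3.415625) + (1.578125) = 0.  So z_0 = 1.25 is a root, |z_0| = 1.25.
Divide out the factor (1 - 0.8 z) = (1 - z/z0) (since 1/z0 = 0.8):
  P(z) = (1 - 0.8 z)(1 + (1.47) z + (-1.01) z^2)
  [check: z-coef 1.47 - (0.8) = 0.67; z^2-coef -1.01 - (0.8)(1.47) = -2.186; z^3-coef -(0.8)(-1.01) = 0.808.]
Remaining roots from the quadratic factor 1 + (1.47) z + (-1.01) z^2:
  Set 1 + (1.47) z + (-1.01) z^2 = 0, i.e. a z^2 + b z + c = 0 with a = -1.01, b = 1.47, c = 1.
  Discriminant D = b^2 - 4ac = (1.47)^2 - 4*(-1.01)*1 = 2.1609 - (-4.04) = 6.2009.
  D >= 0, so the roots are real: z = (-b +/- sqrt(D)) / (2a) = (-1.47 +/- 2.490161) / (-2.02).
    z_1 = (-1.47 + 2.490161) / (-2.02) = -0.505,   |z_1| = 0.505.
    z_2 = (-1.47 - 2.490161) / (-2.02) = 1.9605,   |z_2| = 1.9605.
Moduli of all roots: 1.2500, 0.5050, 1.9605.
All moduli strictly greater than 1? No.
Verdict: Not stationary.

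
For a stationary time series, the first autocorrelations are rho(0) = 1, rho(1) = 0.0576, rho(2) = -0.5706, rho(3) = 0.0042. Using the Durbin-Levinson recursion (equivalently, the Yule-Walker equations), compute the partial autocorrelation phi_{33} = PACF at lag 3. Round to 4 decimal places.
\phi_{33} = 0.1338

The PACF at lag k is phi_{kk}, the last component of the solution
to the Yule-Walker system G_k phi = r_k where
  (G_k)_{ij} = rho(|i - j|), (r_k)_i = rho(i), i,j = 1..k.
Equivalently, Durbin-Levinson gives phi_{kk} iteratively:
  phi_{11} = rho(1)
  phi_{kk} = [rho(k) - sum_{j=1..k-1} phi_{k-1,j} rho(k-j)]
            / [1 - sum_{j=1..k-1} phi_{k-1,j} rho(j)],
  phi_{k,j} = phi_{k-1,j} - phi_{kk} phi_{k-1,k-j},  j = 1..k-1.
Step k = 1:
  phi_11 = rho(1) = 0.0576.
Step k = 2:
  phi_22 = [rho(2) - phi_11 rho(1)] / [1 - phi_11 rho(1)] = [-0.5706 - (0.0576)(0.0576)] / [1 - (0.0576)(0.0576)]
         = -0.57391776 / 0.99668224 = -0.575828.
  Update: phi_21 = phi_11 - phi_22 phi_11 = 0.0576 - (-0.575828)(0.0576) = 0.090768.
Step k = 3:
  phi_33 = [rho(3) - phi_21 rho(2) - phi_22 rho(1)] / [1 - phi_21 rho(1) - phi_22 rho(2)]
    numerator   = 0.0042 - (0.090768)(-0.5706) - (-0.575828)(0.0576) = 0.08915976
    denominator = 1 - (0.090768)(0.0576) - (-0.575828)(-0.5706) = 0.6662042
  phi_33 = 0.08915976 / 0.6662042 = 0.1338.
Therefore phi_{33} = 0.1338.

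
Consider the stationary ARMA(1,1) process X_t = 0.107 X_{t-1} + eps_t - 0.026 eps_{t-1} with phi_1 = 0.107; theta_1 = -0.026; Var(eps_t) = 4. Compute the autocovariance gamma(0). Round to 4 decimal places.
\gamma(0) = 4.0265

Multiply the model equation by X_{t-k} and take expectations. With theta_0 = psi_0 = 1 and psi_j the MA(infinity) weights, this gives
  gamma(k) - sum_i phi_i gamma(k-i) = c_k,
  c_k = sigma^2 * sum_{j=k..q} theta_j psi_{j-k}   (c_k = 0 for k > q),
using gamma(-m) = gamma(m).
psi-weights needed (psi_j = theta_j + sum_i phi_i psi_{j-i}):
  psi_1 = theta_1 + phi_1 = -0.026 + (0.107) = 0.081
Right-hand sides:
  c_0 = sigma^2 (1 + theta_1 psi_1) = 4 * (1 + (-0.026)(0.081)) = 4 * 0.997894 = 3.991576
  c_1 = sigma^2 theta_1 = 4 * (-0.026) = -0.104
  c_2 = 0
Equations for k = 0 and k = 1 (AR order 1):
  gamma(0) = phi_1 gamma(1) + c_0
  gamma(1) = phi_1 gamma(0) + c_1
Substituting the second into the first: gamma(0) (1 - phi_1^2) = c_0 + phi_1 c_1, so
  gamma(0) = (c_0 + phi_1 c_1) / (1 - phi_1^2) = (3.991576 + (0.107)(-0.104)) / (1 - (0.107)^2) = 3.980448 / 0.988551 = 4.026548.
Therefore gamma(0) = 4.0265 (to 4 decimal places).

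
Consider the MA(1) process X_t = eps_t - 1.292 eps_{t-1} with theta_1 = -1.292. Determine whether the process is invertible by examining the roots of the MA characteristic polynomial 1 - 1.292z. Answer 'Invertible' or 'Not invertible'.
\text{Not invertible}

The MA(q) characteristic polynomial is P(z) = 1 - 1.292z.
Invertibility requires all roots to lie outside the unit circle, i.e. |z| > 1 for every root.
This is linear in z: 1 + (-1.292) z = 0  =>  z = -1/(-1.292) = 0.773994,  |z| = 0.773994.
Moduli of all roots: 0.7740.
All moduli strictly greater than 1? No.
Verdict: Not invertible.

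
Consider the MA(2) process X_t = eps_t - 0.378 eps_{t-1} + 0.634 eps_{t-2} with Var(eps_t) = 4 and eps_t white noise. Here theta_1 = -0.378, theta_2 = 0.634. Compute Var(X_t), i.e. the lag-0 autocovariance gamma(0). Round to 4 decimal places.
\gamma(0) = 6.1794

For an MA(q) process X_t = eps_t + sum_i theta_i eps_{t-i} with
Var(eps_t) = sigma^2, the variance is
  gamma(0) = sigma^2 * (1 + sum_i theta_i^2).
  sum_i theta_i^2 = (-0.378)^2 + (0.634)^2 = 0.142884 + 0.401956 = 0.54484.
  gamma(0) = 4 * (1 + 0.54484) = 4 * 1.54484 = 6.17936, which rounds to 6.1794.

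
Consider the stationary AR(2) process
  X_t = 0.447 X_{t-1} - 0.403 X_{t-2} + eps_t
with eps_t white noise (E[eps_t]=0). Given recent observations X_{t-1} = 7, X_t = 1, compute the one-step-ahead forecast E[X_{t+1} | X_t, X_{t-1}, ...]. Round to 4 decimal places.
E[X_{t+1} \mid \mathcal F_t] = -2.3740

For an AR(p) model X_t = c + sum_i phi_i X_{t-i} + eps_t, the
one-step-ahead conditional mean is
  E[X_{t+1} | X_t, ...] = c + sum_i phi_i X_{t+1-i}.
Substitute known values:
  E[X_{t+1} | ...] = (0.447) * (1) + (-0.403) * (7)
                   = -2.3740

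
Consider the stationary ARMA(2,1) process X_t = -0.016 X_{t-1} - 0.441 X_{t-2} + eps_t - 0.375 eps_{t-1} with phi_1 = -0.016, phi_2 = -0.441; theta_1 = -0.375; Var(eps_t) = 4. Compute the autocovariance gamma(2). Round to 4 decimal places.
\gamma(2) = -2.4987

Multiply the model equation by X_{t-k} and take expectations. With theta_0 = psi_0 = 1 and psi_j the MA(infinity) weights, this gives
  gamma(k) - sum_i phi_i gamma(k-i) = c_k,
  c_k = sigma^2 * sum_{j=k..q} theta_j psi_{j-k}   (c_k = 0 for k > q),
using gamma(-m) = gamma(m).
psi-weights needed (psi_j = theta_j + sum_i phi_i psi_{j-i}):
  psi_1 = theta_1 + phi_1 = -0.375 + (-0.016) = -0.391
Right-hand sides:
  c_0 = sigma^2 (1 + theta_1 psi_1) = 4 * (1 + (-0.375)(-0.391)) = 4 * 1.146625 = 4.5865
  c_1 = sigma^2 theta_1 = 4 * (-0.375) = -1.5
  c_2 = 0
Equations for k = 0, 1, 2 (AR order 2, c_2 = 0):
  (E0) gamma(0) = phi_1 gamma(1) + phi_2 gamma(2) + c_0
  (E1) gamma(1) = phi_1 gamma(0) + phi_2 gamma(1) + c_1
  (E2) gamma(2) = phi_1 gamma(1) + phi_2 gamma(0)
From (E1): gamma(1) = A gamma(0) + B with
  A = phi_1 / (1 - phi_2) = -0.016 / 1.441 = -0.011103,   B = c_1 / (1 - phi_2) = -1.5 / 1.441 = -1.040944.
Insert (E2) into (E0): gamma(0) (1 - phi_2^2) = phi_1 (1 + phi_2) gamma(1) + c_0.
  phi_1 (1 + phi_2) = (-0.016)(0.559) = -0.008944,   1 - phi_2^2 = 0.805519.
Replace gamma(1) by A gamma(0) + B and collect gamma(0):
  gamma(0) [0.805519 - (-0.008944)(-0.011103)] = (-0.008944)(-1.040944) + 4.5865
  gamma(0) * 0.80542 = 4.59581
  gamma(0) = 4.59581 / 0.80542 = 5.706106.
  gamma(1) = A gamma(0) + B = (-0.011103)(5.706106) + (-1.040944) = -1.104301.
  gamma(2) = phi_1 gamma(1) + phi_2 gamma(0) = (-0.016)(-1.104301) + (-0.441)(5.706106) = -2.498724.
Therefore gamma(2) = -2.4987 (to 4 decimal places).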